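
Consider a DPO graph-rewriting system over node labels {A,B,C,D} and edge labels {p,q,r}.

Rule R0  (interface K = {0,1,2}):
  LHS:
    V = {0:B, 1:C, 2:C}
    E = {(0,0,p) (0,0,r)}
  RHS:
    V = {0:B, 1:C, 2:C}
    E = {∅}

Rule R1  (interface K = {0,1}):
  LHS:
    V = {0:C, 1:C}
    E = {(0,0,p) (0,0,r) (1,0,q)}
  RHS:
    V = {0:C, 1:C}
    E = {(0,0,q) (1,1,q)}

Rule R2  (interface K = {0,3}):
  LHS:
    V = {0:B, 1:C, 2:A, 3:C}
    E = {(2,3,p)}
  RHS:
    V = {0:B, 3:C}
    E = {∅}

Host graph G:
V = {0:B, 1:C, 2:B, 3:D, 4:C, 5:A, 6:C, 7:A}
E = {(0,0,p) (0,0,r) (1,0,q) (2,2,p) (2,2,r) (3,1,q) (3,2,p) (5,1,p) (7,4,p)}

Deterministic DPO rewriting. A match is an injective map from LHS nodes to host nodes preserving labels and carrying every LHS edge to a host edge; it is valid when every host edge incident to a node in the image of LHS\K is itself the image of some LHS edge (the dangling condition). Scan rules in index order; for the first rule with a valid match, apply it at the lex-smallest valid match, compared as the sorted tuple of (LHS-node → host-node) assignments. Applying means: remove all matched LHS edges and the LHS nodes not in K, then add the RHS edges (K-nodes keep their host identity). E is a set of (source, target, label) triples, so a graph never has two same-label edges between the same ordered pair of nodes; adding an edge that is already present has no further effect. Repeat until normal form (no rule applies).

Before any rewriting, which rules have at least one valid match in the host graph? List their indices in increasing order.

R0: 12 valid matches — {0↦0, 1↦1, 2↦4}, {0↦0, 1↦1, 2↦6}, {0↦0, 1↦4, 2↦1} (+9 more)
R1: no valid match — LHS pattern not found
R2: 4 valid matches — {0↦0, 1↦6, 2↦5, 3↦1}, {0↦0, 1↦6, 2↦7, 3↦4}, {0↦2, 1↦6, 2↦5, 3↦1} (+1 more)

Answer: [R0,R2]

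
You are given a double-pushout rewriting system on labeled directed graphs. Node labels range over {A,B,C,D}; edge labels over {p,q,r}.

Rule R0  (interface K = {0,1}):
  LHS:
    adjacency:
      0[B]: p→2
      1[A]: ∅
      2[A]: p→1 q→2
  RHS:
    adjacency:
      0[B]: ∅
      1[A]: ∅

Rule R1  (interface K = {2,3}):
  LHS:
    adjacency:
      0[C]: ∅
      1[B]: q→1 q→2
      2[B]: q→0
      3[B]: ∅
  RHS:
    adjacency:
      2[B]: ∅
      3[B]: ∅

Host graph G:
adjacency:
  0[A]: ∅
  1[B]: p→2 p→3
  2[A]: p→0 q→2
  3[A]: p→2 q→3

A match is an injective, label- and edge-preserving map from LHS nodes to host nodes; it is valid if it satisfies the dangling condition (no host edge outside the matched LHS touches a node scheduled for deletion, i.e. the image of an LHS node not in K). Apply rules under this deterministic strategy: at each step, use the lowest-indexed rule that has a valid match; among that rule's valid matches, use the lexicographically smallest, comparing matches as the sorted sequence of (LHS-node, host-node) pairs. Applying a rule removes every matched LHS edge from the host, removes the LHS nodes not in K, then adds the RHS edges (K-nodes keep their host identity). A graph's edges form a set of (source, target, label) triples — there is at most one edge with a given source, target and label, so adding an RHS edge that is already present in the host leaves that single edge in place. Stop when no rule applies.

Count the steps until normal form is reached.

start.  V:4 E:6  edges: 1-p->2 1-p->3 2-p->0 2-q->2 3-p->2 3-q->3
1. fire R0 via {0↦1, 1↦2, 2↦3}  →  V:3 E:3  edges: 1-p->2 2-p->0 2-q->2
2. fire R0 via {0↦1, 1↦0, 2↦2}  →  V:2 E:0  edges: ∅
final graph: no rule applies after step 2

Answer: 2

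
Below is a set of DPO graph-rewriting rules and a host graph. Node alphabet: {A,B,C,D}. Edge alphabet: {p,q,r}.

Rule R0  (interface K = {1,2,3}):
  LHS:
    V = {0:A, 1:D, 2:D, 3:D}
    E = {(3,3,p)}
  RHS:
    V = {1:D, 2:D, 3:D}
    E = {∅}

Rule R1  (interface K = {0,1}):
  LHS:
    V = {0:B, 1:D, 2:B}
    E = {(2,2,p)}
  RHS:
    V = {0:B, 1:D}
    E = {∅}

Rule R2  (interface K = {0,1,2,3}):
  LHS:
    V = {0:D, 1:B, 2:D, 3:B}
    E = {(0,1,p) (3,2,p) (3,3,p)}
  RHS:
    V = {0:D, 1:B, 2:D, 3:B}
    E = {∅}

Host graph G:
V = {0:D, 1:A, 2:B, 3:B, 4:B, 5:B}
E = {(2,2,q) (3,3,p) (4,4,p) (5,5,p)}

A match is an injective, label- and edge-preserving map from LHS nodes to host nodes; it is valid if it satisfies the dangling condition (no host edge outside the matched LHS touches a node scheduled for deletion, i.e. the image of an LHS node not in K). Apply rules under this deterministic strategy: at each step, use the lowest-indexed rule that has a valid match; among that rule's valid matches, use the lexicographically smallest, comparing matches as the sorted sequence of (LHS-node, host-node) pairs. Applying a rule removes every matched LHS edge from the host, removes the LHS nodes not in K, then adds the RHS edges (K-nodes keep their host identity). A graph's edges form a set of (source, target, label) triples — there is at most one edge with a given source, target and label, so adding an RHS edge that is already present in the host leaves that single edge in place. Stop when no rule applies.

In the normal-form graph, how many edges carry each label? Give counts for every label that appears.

[0] host  ⇒  6 nodes, 4 edges  {2-q->2 3-p->3 4-p->4 5-p->5}
[1] R1 @ {0↦2, 1↦0, 2↦3}  ⇒  5 nodes, 3 edges  {2-q->2 4-p->4 5-p->5}
[2] R1 @ {0↦2, 1↦0, 2↦4}  ⇒  4 nodes, 2 edges  {2-q->2 5-p->5}
[3] R1 @ {0↦2, 1↦0, 2↦5}  ⇒  3 nodes, 1 edges  {2-q->2}
halt: no rule applies after step 3
NF edges: [(2, 2, 'q')]

Answer: q:1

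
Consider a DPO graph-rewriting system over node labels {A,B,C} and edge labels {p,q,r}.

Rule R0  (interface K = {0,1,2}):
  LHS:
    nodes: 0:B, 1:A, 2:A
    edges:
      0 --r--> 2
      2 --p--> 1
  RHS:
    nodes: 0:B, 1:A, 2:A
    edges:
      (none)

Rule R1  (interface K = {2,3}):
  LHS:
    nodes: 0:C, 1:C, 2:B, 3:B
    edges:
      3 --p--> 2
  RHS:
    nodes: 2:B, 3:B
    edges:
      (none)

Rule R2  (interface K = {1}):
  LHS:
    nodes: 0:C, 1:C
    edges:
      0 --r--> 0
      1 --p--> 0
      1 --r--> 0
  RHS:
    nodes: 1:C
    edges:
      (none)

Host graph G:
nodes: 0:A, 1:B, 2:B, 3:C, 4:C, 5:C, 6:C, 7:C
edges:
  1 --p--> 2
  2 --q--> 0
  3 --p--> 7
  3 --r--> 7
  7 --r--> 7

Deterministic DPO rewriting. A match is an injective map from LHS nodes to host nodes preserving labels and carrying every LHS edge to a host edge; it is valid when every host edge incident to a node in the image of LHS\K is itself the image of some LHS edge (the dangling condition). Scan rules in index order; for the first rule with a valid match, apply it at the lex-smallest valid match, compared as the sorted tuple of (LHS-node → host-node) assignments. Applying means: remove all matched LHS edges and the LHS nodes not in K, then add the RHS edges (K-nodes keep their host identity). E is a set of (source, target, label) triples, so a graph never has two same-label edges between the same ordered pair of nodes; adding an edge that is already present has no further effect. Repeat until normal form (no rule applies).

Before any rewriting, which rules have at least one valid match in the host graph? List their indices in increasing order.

R0: no valid match — LHS pattern not found
R1: 6 valid matches — {0↦4, 1↦5, 2↦2, 3↦1}, {0↦4, 1↦6, 2↦2, 3↦1}, {0↦5, 1↦4, 2↦2, 3↦1} (+3 more)
R2: 1 valid match — {0↦7, 1↦3}

Answer: [R1,R2]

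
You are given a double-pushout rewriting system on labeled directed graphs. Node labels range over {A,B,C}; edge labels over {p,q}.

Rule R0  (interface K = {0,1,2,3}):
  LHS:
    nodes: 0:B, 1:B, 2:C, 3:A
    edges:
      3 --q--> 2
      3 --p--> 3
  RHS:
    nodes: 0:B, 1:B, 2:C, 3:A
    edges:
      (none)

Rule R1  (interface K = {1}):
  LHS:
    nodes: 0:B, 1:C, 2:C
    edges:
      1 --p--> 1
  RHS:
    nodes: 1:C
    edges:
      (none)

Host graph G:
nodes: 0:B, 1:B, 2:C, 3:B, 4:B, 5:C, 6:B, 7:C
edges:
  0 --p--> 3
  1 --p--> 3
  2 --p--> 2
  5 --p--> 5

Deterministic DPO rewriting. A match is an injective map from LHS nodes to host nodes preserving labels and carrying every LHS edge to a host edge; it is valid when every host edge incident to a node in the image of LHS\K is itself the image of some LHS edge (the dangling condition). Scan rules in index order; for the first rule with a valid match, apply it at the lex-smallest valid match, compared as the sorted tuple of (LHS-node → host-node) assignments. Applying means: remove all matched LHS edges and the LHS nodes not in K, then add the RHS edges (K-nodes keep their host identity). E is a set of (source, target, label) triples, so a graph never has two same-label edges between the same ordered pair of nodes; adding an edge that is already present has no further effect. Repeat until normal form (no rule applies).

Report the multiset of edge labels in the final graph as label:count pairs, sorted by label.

Answer: p:2

Rewrite trace:
start.  V:8 E:4  edges: 0-p->3 1-p->3 2-p->2 5-p->5
1. fire R1 via {0↦4, 1↦2, 2↦7}  →  V:6 E:3  edges: 0-p->3 1-p->3 5-p->5
2. fire R1 via {0↦6, 1↦5, 2↦2}  →  V:4 E:2  edges: 0-p->3 1-p->3
final graph: no rule applies after step 2
NF edges: [(0, 3, 'p'), (1, 3, 'p')]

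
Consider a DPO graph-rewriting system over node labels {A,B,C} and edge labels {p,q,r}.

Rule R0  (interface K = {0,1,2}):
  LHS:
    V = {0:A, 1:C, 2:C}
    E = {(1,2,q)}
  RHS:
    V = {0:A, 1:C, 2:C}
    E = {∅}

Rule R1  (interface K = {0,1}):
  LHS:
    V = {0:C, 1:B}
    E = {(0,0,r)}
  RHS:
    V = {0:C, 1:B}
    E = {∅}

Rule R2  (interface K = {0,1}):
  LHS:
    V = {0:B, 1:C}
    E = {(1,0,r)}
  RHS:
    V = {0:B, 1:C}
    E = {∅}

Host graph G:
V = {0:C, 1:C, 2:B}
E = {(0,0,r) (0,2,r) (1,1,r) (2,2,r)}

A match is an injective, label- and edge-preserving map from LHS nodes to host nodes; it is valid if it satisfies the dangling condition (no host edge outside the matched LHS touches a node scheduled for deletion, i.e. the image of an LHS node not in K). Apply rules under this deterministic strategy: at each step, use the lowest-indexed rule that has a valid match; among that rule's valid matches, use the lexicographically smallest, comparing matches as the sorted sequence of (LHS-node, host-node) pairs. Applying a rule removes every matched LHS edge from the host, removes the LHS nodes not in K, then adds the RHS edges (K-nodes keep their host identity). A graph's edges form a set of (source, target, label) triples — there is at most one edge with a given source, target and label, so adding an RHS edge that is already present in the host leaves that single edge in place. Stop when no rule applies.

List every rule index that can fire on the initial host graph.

Answer: [R1,R2]

Derivation:
R0: no valid match — LHS pattern not found
R1: 2 valid matches — {0↦0, 1↦2}, {0↦1, 1↦2}
R2: 1 valid match — {0↦2, 1↦0}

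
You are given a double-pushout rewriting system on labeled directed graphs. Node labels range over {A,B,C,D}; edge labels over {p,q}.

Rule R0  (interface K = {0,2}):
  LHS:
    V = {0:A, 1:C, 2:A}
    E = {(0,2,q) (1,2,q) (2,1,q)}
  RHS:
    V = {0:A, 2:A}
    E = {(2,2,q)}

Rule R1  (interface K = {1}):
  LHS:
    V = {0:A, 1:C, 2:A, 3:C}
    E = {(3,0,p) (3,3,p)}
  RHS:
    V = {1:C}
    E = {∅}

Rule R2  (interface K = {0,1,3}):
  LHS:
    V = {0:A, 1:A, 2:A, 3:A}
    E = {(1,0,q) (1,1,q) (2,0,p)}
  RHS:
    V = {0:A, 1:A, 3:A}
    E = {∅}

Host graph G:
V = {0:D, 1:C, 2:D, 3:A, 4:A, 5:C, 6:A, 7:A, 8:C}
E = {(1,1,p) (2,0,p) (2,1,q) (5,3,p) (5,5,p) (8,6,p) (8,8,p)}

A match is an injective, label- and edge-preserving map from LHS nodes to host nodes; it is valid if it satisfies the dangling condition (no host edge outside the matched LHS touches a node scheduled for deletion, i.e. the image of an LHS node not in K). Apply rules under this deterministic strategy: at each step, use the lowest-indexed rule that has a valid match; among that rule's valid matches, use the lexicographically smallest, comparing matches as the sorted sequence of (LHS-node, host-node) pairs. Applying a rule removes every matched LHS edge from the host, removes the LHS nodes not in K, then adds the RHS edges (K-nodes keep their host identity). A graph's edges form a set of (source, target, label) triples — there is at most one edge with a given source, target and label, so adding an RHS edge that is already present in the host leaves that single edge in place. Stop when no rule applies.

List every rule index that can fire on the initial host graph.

Answer: [R1]

Steps:
R0: no valid match — LHS pattern not found
R1: 8 valid matches — {0↦3, 1↦1, 2↦4, 3↦5}, {0↦3, 1↦1, 2↦7, 3↦5}, {0↦3, 1↦8, 2↦4, 3↦5} (+5 more)
R2: no valid match — LHS pattern not found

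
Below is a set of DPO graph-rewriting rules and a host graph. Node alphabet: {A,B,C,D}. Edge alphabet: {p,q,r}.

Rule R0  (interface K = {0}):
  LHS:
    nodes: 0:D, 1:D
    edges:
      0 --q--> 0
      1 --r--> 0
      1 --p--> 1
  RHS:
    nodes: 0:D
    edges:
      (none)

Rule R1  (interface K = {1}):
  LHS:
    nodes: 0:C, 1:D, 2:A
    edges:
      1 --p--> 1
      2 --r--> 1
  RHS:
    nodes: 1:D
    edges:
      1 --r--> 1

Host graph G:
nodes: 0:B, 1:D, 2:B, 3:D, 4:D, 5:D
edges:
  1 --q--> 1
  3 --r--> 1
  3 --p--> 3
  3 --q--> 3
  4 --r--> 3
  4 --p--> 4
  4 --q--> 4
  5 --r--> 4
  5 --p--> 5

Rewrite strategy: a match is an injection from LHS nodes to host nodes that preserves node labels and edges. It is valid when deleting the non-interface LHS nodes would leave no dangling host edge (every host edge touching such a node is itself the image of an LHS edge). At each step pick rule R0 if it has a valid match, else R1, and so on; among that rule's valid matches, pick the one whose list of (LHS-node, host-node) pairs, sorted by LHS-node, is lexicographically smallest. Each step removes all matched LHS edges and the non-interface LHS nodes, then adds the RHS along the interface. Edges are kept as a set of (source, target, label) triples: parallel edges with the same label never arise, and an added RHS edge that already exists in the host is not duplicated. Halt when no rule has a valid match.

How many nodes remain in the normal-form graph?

Answer: 3

Rewrite trace:
[0] host  ⇒  6 nodes, 9 edges  {1-q->1 3-r->1 3-p->3 3-q->3 4-r->3 4-p->4 4-q->4 5-r->4 5-p->5}
[1] R0 @ {0↦4, 1↦5}  ⇒  5 nodes, 6 edges  {1-q->1 3-r->1 3-p->3 3-q->3 4-r->3 4-p->4}
[2] R0 @ {0↦3, 1↦4}  ⇒  4 nodes, 3 edges  {1-q->1 3-r->1 3-p->3}
[3] R0 @ {0↦1, 1↦3}  ⇒  3 nodes, 0 edges  {∅}
normal form: no rule applies after step 3
NF nodes: {0:B, 1:D, 2:B}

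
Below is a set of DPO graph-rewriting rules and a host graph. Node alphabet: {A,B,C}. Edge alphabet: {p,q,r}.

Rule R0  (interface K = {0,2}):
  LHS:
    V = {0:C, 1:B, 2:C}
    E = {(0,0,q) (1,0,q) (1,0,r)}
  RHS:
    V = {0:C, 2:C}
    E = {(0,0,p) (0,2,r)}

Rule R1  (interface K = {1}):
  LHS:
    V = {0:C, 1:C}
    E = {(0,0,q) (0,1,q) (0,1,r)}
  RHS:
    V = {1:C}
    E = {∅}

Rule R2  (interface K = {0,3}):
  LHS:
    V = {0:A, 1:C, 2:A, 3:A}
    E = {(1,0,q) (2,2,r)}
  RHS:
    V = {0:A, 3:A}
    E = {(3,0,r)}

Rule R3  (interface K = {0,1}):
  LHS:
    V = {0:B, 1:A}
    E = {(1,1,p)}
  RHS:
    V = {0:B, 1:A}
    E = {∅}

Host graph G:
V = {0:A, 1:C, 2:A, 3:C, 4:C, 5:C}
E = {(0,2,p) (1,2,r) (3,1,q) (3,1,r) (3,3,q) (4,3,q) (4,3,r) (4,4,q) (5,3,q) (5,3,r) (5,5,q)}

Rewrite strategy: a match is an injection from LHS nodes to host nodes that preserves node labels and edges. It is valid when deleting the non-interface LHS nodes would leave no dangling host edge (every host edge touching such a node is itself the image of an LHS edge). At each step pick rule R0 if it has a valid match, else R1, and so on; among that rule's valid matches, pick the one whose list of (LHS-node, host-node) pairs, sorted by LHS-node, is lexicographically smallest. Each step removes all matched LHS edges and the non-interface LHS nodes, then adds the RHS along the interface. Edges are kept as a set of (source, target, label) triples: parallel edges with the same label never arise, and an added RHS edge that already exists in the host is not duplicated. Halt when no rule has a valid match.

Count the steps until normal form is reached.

Answer: 3

Derivation:
start.  V:6 E:11  edges: 0-p->2 1-r->2 3-q->1 3-r->1 3-q->3 4-q->3 4-r->3 4-q->4 5-q->3 5-r->3 5-q->5
1. fire R1 via {0↦4, 1↦3}  →  V:5 E:8  edges: 0-p->2 1-r->2 3-q->1 3-r->1 3-q->3 5-q->3 5-r->3 5-q->5
2. fire R1 via {0↦5, 1↦3}  →  V:4 E:5  edges: 0-p->2 1-r->2 3-q->1 3-r->1 3-q->3
3. fire R1 via {0↦3, 1↦1}  →  V:3 E:2  edges: 0-p->2 1-r->2
normal form: no rule applies after step 3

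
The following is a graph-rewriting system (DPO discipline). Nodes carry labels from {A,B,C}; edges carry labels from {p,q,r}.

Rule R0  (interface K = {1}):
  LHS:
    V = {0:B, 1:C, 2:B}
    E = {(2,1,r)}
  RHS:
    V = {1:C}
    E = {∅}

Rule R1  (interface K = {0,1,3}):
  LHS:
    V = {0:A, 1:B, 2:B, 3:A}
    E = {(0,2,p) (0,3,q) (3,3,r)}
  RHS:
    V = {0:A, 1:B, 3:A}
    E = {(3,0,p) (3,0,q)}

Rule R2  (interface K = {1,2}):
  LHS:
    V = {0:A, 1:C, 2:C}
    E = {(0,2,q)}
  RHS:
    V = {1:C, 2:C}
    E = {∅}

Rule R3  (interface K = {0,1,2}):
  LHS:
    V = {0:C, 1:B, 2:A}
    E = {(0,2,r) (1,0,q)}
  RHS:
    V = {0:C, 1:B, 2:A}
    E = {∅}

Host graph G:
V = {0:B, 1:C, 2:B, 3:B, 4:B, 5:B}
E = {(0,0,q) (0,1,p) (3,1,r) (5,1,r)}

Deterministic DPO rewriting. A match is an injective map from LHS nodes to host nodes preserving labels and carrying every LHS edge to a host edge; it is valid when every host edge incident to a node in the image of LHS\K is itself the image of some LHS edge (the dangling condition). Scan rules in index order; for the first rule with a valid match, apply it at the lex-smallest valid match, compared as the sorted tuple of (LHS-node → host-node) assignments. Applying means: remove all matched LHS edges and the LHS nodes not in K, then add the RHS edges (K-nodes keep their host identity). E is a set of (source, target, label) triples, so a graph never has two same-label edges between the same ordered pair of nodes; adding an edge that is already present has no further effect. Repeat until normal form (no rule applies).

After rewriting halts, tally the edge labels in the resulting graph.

Answer: p:1 q:1

Steps:
[0] host  ⇒  6 nodes, 4 edges  {0-q->0 0-p->1 3-r->1 5-r->1}
[1] R0 @ {0↦2, 1↦1, 2↦3}  ⇒  4 nodes, 3 edges  {0-q->0 0-p->1 5-r->1}
[2] R0 @ {0↦4, 1↦1, 2↦5}  ⇒  2 nodes, 2 edges  {0-q->0 0-p->1}
halt: no rule applies after step 2
NF edges: [(0, 0, 'q'), (0, 1, 'p')]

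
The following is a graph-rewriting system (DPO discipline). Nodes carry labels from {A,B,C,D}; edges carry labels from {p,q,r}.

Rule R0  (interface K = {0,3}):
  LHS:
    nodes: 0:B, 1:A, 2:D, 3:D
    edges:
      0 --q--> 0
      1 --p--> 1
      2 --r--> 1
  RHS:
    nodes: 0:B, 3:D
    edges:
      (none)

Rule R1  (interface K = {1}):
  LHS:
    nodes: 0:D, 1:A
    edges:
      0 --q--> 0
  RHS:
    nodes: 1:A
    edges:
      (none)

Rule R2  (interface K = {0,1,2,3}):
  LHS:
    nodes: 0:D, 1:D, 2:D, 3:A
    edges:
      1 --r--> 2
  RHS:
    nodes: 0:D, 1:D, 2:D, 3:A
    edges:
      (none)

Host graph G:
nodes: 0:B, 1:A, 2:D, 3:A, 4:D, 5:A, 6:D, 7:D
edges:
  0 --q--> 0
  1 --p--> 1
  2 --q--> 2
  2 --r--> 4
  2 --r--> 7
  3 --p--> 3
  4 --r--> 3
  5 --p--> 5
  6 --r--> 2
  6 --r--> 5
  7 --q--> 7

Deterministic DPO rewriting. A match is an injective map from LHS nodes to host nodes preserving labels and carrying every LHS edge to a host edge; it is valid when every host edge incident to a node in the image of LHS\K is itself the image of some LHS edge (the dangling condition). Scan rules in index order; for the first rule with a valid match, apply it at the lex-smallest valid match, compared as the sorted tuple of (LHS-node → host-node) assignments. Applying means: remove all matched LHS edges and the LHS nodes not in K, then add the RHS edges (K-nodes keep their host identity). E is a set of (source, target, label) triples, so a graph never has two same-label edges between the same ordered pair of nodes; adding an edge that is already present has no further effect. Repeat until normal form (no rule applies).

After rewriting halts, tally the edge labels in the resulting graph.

initial: |V|=8 |E|=11  E = 0-q->0 1-p->1 2-q->2 2-r->4 2-r->7 3-p->3 4-r->3 5-p->5 6-r->2 6-r->5 7-q->7
step 1: apply R2 at {0↦4, 1↦2, 2↦7, 3↦1}  → |V|=8 |E|=10  E = 0-q->0 1-p->1 2-q->2 2-r->4 3-p->3 4-r->3 5-p->5 6-r->2 6-r->5 7-q->7
step 2: apply R1 at {0↦7, 1↦1}  → |V|=7 |E|=9  E = 0-q->0 1-p->1 2-q->2 2-r->4 3-p->3 4-r->3 5-p->5 6-r->2 6-r->5
step 3: apply R2 at {0↦4, 1↦6, 2↦2, 3↦1}  → |V|=7 |E|=8  E = 0-q->0 1-p->1 2-q->2 2-r->4 3-p->3 4-r->3 5-p->5 6-r->5
step 4: apply R0 at {0↦0, 1↦5, 2↦6, 3↦2}  → |V|=5 |E|=5  E = 1-p->1 2-q->2 2-r->4 3-p->3 4-r->3
halt: no rule applies after step 4
NF edges: [(1, 1, 'p'), (2, 2, 'q'), (2, 4, 'r'), (3, 3, 'p'), (4, 3, 'r')]

Answer: p:2 q:1 r:2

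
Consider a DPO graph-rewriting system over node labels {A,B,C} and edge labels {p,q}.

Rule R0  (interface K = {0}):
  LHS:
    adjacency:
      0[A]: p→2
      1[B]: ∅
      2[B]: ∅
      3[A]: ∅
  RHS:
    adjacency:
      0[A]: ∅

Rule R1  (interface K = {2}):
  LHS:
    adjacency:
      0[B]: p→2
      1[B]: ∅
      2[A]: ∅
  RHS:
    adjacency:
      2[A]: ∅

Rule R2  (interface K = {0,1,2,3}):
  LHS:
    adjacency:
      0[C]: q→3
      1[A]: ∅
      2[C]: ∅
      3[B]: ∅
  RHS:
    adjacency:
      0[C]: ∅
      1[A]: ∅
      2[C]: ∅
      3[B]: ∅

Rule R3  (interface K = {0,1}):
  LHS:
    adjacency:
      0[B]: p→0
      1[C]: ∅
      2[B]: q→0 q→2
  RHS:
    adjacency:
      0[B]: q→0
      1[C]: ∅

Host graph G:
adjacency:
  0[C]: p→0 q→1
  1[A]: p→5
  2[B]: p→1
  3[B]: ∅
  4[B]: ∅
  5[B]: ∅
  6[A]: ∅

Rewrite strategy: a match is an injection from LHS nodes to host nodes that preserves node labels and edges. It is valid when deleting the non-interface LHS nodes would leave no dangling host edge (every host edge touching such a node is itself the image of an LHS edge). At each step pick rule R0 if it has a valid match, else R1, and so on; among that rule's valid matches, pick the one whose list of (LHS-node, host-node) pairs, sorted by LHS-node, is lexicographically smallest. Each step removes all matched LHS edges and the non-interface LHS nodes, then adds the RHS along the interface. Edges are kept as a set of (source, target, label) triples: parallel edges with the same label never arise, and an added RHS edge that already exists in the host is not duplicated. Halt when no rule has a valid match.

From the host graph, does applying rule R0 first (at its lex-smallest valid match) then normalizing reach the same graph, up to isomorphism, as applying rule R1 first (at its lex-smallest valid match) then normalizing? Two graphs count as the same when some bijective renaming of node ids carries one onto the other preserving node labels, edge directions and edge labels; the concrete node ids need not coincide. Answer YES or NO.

Answer: YES

Rewrite trace:
branch R0-first: apply at {0↦1, 1↦3, 2↦5, 3↦6} → |E|=3, then 1 more step(s) → NF |V|=2 |E|=2 V={0:C, 1:A} E=0-p->0 0-q->1
branch R1-first: apply at {0↦2, 1↦3, 2↦1} → |E|=3, then 1 more step(s) → NF |V|=2 |E|=2 V={0:C, 1:A} E=0-p->0 0-q->1
graphs isomorphic (equal up to label-preserving node renaming)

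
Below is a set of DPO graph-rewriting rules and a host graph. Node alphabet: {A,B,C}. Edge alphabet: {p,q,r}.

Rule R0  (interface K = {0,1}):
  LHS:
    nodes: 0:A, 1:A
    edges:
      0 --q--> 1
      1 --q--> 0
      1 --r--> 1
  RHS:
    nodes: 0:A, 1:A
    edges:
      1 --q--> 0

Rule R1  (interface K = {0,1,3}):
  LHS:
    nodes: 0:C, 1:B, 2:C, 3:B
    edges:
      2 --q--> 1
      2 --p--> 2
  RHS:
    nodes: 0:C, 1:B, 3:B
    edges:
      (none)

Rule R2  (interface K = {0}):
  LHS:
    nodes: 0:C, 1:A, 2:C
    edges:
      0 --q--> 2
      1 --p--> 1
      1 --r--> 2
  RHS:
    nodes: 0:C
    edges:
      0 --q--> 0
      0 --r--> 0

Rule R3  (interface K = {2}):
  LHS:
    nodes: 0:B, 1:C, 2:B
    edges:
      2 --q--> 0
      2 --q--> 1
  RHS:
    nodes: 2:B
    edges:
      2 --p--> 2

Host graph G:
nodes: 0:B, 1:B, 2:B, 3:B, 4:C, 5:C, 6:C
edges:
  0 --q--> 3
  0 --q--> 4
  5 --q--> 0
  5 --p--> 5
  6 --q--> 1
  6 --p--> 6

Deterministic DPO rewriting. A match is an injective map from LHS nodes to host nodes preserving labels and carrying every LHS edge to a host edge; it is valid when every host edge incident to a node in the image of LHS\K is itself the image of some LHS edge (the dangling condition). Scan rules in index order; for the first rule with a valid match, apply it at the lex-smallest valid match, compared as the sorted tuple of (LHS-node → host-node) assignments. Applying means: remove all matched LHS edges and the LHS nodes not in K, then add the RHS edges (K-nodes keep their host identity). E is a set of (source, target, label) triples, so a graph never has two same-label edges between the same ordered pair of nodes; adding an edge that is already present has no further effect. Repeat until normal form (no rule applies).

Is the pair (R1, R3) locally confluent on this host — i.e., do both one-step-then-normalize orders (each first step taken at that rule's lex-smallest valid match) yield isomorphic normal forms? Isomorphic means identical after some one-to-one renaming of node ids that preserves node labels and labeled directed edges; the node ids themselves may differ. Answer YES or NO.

branch R1-first: apply at {0↦4, 1↦0, 2↦5, 3↦1} → |E|=4, then 2 more step(s) → NF |V|=3 |E|=1 V={0:B, 1:B, 2:B} E=0-p->0
branch R3-first: apply at {0↦3, 1↦4, 2↦0} → |E|=5, then 1 more step(s) → NF |V|=4 |E|=3 V={0:B, 1:B, 2:B, 5:C} E=0-p->0 5-q->0 5-p->5
graphs not isomorphic

Answer: NO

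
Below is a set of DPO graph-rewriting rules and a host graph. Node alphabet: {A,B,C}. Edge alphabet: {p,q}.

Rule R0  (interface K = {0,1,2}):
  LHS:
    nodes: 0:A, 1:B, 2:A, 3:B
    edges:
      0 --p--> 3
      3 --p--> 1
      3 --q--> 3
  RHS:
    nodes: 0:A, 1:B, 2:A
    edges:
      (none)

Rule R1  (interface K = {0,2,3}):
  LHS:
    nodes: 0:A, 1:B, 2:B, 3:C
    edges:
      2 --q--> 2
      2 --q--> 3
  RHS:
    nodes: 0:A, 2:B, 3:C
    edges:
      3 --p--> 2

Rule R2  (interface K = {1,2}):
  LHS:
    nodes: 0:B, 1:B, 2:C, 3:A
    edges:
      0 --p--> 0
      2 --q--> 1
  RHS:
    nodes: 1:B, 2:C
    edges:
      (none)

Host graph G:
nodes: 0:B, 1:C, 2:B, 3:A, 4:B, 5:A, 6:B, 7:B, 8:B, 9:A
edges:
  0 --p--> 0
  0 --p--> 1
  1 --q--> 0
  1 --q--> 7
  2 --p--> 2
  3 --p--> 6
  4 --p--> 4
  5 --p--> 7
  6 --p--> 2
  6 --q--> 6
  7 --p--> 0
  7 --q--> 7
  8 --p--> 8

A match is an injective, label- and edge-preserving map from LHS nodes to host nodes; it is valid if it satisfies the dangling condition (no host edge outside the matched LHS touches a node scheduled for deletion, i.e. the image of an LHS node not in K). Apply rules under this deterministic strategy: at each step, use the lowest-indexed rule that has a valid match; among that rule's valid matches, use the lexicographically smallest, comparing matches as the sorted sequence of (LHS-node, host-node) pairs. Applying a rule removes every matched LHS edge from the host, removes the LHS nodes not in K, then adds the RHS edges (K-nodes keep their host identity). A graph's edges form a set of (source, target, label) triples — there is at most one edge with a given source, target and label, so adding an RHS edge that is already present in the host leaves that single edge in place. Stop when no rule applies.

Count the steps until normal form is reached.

start.  V:10 E:13  edges: 0-p->0 0-p->1 1-q->0 1-q->7 2-p->2 3-p->6 4-p->4 5-p->7 6-p->2 6-q->6 7-p->0 7-q->7 8-p->8
1. fire R0 via {0↦3, 1↦2, 2↦5, 3↦6}  →  V:9 E:10  edges: 0-p->0 0-p->1 1-q->0 1-q->7 2-p->2 4-p->4 5-p->7 7-p->0 7-q->7 8-p->8
2. fire R2 via {0↦2, 1↦0, 2↦1, 3↦3}  →  V:7 E:8  edges: 0-p->0 0-p->1 1-q->7 4-p->4 5-p->7 7-p->0 7-q->7 8-p->8
3. fire R2 via {0↦4, 1↦7, 2↦1, 3↦9}  →  V:5 E:6  edges: 0-p->0 0-p->1 5-p->7 7-p->0 7-q->7 8-p->8
halt: no rule applies after step 3

Answer: 3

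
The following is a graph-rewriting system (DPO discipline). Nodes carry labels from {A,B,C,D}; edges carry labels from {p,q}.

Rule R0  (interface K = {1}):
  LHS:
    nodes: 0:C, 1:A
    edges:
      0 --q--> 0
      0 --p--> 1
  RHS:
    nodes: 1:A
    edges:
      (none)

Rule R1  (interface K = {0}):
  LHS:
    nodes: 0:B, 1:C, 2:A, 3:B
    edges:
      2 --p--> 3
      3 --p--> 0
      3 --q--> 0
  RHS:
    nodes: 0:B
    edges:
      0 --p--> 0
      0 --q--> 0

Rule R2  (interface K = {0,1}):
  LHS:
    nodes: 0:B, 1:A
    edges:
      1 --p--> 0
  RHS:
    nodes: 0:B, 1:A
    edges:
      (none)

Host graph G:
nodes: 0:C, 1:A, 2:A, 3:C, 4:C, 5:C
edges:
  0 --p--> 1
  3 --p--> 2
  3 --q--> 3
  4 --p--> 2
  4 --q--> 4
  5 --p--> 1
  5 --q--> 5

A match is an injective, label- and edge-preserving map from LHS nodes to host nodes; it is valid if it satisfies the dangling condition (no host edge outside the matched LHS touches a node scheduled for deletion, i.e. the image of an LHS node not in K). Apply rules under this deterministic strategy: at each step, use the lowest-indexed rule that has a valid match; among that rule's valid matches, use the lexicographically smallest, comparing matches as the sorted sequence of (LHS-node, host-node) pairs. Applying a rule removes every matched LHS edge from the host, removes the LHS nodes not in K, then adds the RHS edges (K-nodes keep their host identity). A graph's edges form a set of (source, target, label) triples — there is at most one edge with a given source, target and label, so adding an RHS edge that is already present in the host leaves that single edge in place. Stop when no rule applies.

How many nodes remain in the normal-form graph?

start.  V:6 E:7  edges: 0-p->1 3-p->2 3-q->3 4-p->2 4-q->4 5-p->1 5-q->5
1. fire R0 via {0↦3, 1↦2}  →  V:5 E:5  edges: 0-p->1 4-p->2 4-q->4 5-p->1 5-q->5
2. fire R0 via {0↦4, 1↦2}  →  V:4 E:3  edges: 0-p->1 5-p->1 5-q->5
3. fire R0 via {0↦5, 1↦1}  →  V:3 E:1  edges: 0-p->1
normal form: no rule applies after step 3
NF nodes: {0:C, 1:A, 2:A}

Answer: 3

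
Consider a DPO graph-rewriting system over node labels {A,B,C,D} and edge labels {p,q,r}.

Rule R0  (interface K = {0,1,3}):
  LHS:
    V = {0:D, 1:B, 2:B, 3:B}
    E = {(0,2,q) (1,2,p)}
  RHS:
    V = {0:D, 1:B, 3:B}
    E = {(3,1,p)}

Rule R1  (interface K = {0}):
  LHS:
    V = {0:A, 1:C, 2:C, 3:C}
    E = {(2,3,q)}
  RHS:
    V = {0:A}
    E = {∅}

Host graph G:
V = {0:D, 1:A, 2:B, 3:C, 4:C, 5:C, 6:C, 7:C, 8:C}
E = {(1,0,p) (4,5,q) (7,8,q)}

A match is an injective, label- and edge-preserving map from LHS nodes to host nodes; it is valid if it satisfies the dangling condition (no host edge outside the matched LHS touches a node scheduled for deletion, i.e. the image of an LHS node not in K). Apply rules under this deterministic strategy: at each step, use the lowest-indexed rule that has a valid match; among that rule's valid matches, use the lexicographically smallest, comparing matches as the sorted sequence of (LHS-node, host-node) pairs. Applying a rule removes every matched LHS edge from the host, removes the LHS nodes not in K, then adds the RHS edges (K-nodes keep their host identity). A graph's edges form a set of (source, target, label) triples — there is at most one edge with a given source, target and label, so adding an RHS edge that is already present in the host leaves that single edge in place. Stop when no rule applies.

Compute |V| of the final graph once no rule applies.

Answer: 3

Rewrite trace:
[0] host  ⇒  9 nodes, 3 edges  {1-p->0 4-q->5 7-q->8}
[1] R1 @ {0↦1, 1↦3, 2↦4, 3↦5}  ⇒  6 nodes, 2 edges  {1-p->0 7-q->8}
[2] R1 @ {0↦1, 1↦6, 2↦7, 3↦8}  ⇒  3 nodes, 1 edges  {1-p->0}
normal form: no rule applies after step 2
NF nodes: {0:D, 1:A, 2:B}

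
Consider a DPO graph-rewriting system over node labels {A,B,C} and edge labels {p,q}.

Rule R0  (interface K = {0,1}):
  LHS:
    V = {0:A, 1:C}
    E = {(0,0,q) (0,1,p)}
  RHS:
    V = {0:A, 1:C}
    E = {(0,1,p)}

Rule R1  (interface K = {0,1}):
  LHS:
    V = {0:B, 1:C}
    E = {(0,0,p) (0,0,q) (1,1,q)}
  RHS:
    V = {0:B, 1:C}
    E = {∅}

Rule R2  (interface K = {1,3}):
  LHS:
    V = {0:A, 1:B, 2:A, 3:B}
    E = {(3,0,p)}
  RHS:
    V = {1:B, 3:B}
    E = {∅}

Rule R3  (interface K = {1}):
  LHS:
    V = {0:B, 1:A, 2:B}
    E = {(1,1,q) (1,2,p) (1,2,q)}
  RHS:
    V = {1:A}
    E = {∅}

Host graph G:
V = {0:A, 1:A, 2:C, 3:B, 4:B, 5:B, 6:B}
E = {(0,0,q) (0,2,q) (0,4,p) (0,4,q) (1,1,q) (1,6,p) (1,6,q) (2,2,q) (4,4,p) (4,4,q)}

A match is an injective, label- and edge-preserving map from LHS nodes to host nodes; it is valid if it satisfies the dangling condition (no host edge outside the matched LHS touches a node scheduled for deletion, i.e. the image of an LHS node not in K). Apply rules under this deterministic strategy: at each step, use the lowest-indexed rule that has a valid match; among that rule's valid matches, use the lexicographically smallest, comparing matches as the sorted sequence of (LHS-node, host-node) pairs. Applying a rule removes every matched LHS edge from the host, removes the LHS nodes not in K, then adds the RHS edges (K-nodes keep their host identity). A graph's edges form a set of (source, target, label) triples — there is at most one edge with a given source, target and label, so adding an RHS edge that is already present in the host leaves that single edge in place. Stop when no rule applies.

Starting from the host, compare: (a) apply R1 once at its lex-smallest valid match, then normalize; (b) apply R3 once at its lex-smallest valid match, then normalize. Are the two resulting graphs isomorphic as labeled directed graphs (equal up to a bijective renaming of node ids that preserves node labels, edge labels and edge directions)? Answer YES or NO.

branch R1-first: apply at {0↦4, 1↦2} → |E|=7, then 2 more step(s) → NF |V|=3 |E|=1 V={0:A, 1:A, 2:C} E=0-q->2
branch R3-first: apply at {0↦3, 1↦1, 2↦6} → |E|=7, then 2 more step(s) → NF |V|=3 |E|=1 V={0:A, 1:A, 2:C} E=0-q->2
graphs isomorphic (equal up to label-preserving node renaming)

Answer: YES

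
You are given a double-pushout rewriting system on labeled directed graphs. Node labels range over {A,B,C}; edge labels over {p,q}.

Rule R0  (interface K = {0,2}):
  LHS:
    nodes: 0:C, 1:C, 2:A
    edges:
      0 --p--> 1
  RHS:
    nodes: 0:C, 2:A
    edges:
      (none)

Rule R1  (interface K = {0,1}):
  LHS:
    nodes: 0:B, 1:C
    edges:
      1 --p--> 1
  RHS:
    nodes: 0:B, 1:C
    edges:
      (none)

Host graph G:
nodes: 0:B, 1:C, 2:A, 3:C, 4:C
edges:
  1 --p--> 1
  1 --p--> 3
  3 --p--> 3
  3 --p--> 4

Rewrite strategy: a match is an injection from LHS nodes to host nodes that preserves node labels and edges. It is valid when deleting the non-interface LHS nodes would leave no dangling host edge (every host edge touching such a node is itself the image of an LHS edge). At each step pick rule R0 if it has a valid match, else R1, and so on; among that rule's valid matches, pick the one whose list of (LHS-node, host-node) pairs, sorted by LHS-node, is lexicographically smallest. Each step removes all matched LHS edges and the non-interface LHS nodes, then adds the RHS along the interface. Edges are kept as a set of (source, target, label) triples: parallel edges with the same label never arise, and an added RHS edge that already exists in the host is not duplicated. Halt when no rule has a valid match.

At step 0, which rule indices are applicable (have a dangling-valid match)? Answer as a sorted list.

R0: 1 valid match — {0↦3, 1↦4, 2↦2}
R1: 2 valid matches — {0↦0, 1↦1}, {0↦0, 1↦3}

Answer: [R0,R1]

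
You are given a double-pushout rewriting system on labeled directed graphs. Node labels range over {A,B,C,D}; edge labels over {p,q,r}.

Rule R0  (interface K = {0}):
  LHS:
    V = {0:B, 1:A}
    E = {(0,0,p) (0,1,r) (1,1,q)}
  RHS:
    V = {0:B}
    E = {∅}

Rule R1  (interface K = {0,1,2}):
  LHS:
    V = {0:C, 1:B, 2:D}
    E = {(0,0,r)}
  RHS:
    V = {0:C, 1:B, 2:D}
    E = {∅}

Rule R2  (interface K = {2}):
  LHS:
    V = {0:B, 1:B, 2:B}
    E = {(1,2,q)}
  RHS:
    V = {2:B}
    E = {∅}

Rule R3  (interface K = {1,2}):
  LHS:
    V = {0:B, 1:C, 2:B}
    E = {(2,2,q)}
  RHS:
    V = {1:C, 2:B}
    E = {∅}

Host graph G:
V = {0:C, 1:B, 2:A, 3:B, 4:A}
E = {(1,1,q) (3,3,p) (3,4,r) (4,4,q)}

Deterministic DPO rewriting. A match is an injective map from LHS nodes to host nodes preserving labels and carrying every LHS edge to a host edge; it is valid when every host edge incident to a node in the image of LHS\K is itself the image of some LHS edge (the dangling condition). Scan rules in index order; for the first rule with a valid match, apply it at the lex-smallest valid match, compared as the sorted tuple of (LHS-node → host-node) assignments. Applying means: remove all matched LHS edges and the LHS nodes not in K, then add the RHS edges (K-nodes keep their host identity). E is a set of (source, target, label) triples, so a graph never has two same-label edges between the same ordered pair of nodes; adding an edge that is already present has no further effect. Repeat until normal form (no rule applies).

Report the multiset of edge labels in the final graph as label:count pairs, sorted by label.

Answer: (no edges)

Derivation:
start.  V:5 E:4  edges: 1-q->1 3-p->3 3-r->4 4-q->4
1. fire R0 via {0↦3, 1↦4}  →  V:4 E:1  edges: 1-q->1
2. fire R3 via {0↦3, 1↦0, 2↦1}  →  V:3 E:0  edges: ∅
halt: no rule applies after step 2
NF edges: []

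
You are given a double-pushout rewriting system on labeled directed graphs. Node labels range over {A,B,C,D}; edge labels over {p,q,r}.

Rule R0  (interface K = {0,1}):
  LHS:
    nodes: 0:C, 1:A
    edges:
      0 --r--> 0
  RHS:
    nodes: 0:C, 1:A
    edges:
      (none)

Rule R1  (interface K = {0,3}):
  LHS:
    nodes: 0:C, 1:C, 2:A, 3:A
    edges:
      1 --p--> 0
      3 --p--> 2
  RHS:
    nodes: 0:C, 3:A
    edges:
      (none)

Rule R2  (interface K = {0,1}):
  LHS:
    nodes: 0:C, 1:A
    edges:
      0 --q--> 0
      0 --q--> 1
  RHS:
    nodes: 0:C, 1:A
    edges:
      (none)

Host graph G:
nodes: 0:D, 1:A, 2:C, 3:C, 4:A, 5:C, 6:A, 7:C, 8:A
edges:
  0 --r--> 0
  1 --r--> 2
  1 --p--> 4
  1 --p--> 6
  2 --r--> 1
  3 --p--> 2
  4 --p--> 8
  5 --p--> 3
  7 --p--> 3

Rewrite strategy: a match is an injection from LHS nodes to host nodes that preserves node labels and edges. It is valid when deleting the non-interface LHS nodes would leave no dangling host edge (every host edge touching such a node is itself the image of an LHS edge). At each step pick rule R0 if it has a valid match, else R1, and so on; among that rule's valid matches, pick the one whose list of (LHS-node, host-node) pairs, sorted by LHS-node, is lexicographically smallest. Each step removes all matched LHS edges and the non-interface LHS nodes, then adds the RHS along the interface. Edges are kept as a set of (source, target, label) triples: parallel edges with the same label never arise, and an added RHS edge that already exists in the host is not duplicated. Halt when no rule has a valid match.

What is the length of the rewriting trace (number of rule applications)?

Answer: 3

Steps:
[0] host  ⇒  9 nodes, 9 edges  {0-r->0 1-r->2 1-p->4 1-p->6 2-r->1 3-p->2 4-p->8 5-p->3 7-p->3}
[1] R1 @ {0↦3, 1↦5, 2↦6, 3↦1}  ⇒  7 nodes, 7 edges  {0-r->0 1-r->2 1-p->4 2-r->1 3-p->2 4-p->8 7-p->3}
[2] R1 @ {0↦3, 1↦7, 2↦8, 3↦4}  ⇒  5 nodes, 5 edges  {0-r->0 1-r->2 1-p->4 2-r->1 3-p->2}
[3] R1 @ {0↦2, 1↦3, 2↦4, 3↦1}  ⇒  3 nodes, 3 edges  {0-r->0 1-r->2 2-r->1}
final graph: no rule applies after step 3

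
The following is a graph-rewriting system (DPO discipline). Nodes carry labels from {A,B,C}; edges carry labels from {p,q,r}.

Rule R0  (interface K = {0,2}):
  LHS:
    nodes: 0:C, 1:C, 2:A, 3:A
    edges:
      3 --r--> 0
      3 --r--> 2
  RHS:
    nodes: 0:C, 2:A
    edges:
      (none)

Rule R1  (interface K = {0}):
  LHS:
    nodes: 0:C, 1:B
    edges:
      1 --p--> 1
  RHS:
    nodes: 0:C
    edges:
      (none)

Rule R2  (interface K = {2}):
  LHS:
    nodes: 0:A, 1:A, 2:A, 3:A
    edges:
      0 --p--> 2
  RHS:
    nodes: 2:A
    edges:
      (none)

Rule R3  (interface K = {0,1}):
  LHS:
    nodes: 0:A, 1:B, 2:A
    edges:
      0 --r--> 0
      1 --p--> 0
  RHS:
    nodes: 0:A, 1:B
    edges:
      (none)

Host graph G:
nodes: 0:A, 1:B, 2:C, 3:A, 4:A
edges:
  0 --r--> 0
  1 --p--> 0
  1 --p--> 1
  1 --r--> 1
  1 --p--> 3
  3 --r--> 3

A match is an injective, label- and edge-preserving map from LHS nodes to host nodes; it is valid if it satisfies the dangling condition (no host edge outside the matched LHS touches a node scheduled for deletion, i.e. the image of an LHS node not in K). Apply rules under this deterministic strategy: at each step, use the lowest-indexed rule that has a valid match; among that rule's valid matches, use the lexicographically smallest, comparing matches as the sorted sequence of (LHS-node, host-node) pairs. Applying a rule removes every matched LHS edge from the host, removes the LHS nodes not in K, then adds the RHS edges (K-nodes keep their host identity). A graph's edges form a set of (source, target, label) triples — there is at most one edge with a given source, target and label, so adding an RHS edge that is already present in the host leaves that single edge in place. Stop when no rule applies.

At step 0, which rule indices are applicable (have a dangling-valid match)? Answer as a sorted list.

Answer: [R3]

Derivation:
R0: no valid match — LHS pattern not found
R1: no valid match — 1 raw match, all fail dangling condition
R2: no valid match — LHS pattern not found
R3: 2 valid matches — {0↦0, 1↦1, 2↦4}, {0↦3, 1↦1, 2↦4}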